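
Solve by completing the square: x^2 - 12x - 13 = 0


Start: x^2 - 12x - 13 = 0
Move constant: x^2 - 12x = 13
Half of -12 is -6, squared is 36
Add 36 to both sides: x^2 - 12x + 36 = 49
(x - 6)^2 = 49
x - 6 = ±7
x = 6 + 7 = 13 or x = 6 - 7 = -1

x = -1, x = 13


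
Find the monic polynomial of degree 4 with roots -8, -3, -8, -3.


A monic polynomial with roots -8, -3, -8, -3 is:
p(x) = (x + 8)(x + 3)(x + 8)(x + 3)
After multiplying by (x + 8): x + 8
After multiplying by (x + 3): x^2 + 11x + 24
After multiplying by (x + 8): x^3 + 19x^2 + 112x + 192
After multiplying by (x + 3): x^4 + 22x^3 + 169x^2 + 528x + 576

x^4 + 22x^3 + 169x^2 + 528x + 576


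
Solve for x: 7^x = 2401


Express both sides with the same base.
2401 = 7^4
Since the bases match: x = 4

x = 4


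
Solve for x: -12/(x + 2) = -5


Multiply both sides by (x + 2): -12 = -5(x + 2)
Distribute: -12 = -5x - 10
-5x = -12 + 10 = -2
x = 2/5

x = 2/5


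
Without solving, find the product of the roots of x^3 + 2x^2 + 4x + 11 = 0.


By Vieta's formulas for x^3 + bx^2 + cx + d = 0:
  r1 + r2 + r3 = -b/a = -2
  r1*r2 + r1*r3 + r2*r3 = c/a = 4
  r1*r2*r3 = -d/a = -11


Product = -11


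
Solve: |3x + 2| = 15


An absolute value equation |expr| = 15 gives two cases:
Case 1: 3x + 2 = 15
  3x = 13, so x = 13/3
Case 2: 3x + 2 = -15
  3x = -17, so x = -17/3

x = -17/3, x = 13/3


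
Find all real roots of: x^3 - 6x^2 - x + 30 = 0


Let p(x) = x^3 - 6x^2 - x + 30. By the rational root theorem (leading coefficient 1), any rational root is an integer divisor of 30: try ±1, ±2, ... in turn.
Test x = 1: value = 24 ≠ 0.
Test x = -1: value = 24 ≠ 0.
Test x = 2: value = 12 ≠ 0.
Test x = -2: value = 0 ✓, so (x + 2) is a factor.
Synthetic division by (x + 2): bring down 1; 1(-2) - 6 = -8; (-8)(-2) - 1 = 15; 15(-2) + 30 = 0 → quotient x^2 - 8x + 15, remainder 0.
Solve the quadratic x^2 - 8x + 15 = 0: discriminant = (-8)^2 - 4(1)(15) = 64 - 60 = 4.
sqrt(4) = 2, so x = (8 ± 2)/2: x = 5 or x = 3.

x = -2, x = 3, x = 5


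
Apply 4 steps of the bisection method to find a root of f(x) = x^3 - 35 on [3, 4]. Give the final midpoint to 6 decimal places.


f(x) = x^3 - 35
f(3) = -8 < 0
f(4) = 29 > 0

Step 1: midpoint = (3.000000 + 4.000000)/2 = 3.500000
  f(3.500000) = 7.875000
  f(mid) > 0, so root is in [3.000000, 3.500000]

Step 2: midpoint = (3.000000 + 3.500000)/2 = 3.250000
  f(3.250000) = -0.671875
  f(mid) < 0, so root is in [3.250000, 3.500000]

Step 3: midpoint = (3.250000 + 3.500000)/2 = 3.375000
  f(3.375000) = 3.443359
  f(mid) > 0, so root is in [3.250000, 3.375000]

Step 4: midpoint = (3.250000 + 3.375000)/2 = 3.312500
  f(3.312500) = 1.346924
  f(mid) > 0, so root is in [3.250000, 3.312500]

midpoint = 3.312500


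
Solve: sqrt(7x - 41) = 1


Square both sides: 7x - 41 = 1^2 = 1
7x = 1 + 41 = 42
x = 6
Check: sqrt(7*6 - 41) = sqrt(1) = 1 ✓

x = 6


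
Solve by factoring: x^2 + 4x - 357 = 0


We need two numbers that multiply to -357 and add to 4.
Those numbers are 21 and -17 (since 21 * (-17) = -357 and 21 + (-17) = 4).
So x^2 + 4x - 357 = (x + 21)(x - 17) = 0
Setting each factor to zero: x = -21 or x = 17

x = -21, x = 17


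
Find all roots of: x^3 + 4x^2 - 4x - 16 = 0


Let p(x) = x^3 + 4x^2 - 4x - 16. By the rational root theorem (leading coefficient 1), any rational root is an integer divisor of 16: try ±1, ±2, ... in turn.
Test x = 1: value = -15 ≠ 0.
Test x = -1: value = -9 ≠ 0.
Test x = 2: value = 0 ✓, so (x - 2) is a factor.
Synthetic division by (x - 2): bring down 1; 1(2) + 4 = 6; 6(2) - 4 = 8; 8(2) - 16 = 0 → quotient x^2 + 6x + 8, remainder 0.
Solve the quadratic x^2 + 6x + 8 = 0: discriminant = 6^2 - 4(1)(8) = 36 - 32 = 4.
sqrt(4) = 2, so x = (-6 ± 2)/2: x = -2 or x = -4.
Collecting all roots found:

x = -4, x = -2, x = 2


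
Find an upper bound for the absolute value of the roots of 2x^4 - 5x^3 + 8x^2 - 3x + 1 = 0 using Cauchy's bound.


Cauchy's bound: all roots r satisfy |r| <= 1 + max(|a_i/a_n|) for i = 0,...,n-1
where a_n is the leading coefficient.

Coefficients: [2, -5, 8, -3, 1]
Leading coefficient a_n = 2
Ratios |a_i/a_n|: 5/2, 4, 3/2, 1/2
Maximum ratio: 4
Cauchy's bound: |r| <= 1 + 4 = 5

Upper bound = 5


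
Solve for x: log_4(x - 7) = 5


Convert to exponential form: x - 7 = 4^5 = 1024
x = 1024 + 7 = 1031
Check: log_4(1031 - 7) = log_4(1024) = log_4(1024) = 5 ✓

x = 1031


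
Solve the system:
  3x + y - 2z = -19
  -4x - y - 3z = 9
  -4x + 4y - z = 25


Using Cramer's rule. Expand each determinant along the first row.
D  = 3*[(-1)*(-1) - (-3)*4] - 1*[(-4)*(-1) - (-3)*(-4)] + (-2)*[(-4)*4 - (-1)*(-4)]
  = 3*(13) - 1*(-8) + (-2)*(-20) = 87
Dx = (-19)*[(-1)*(-1) - (-3)*4] - 1*[9*(-1) - (-3)*25] + (-2)*[9*4 - (-1)*25]
  = (-19)*(13) - 1*(66) + (-2)*(61) = -435
Dy = 3*[9*(-1) - (-3)*25] - (-19)*[(-4)*(-1) - (-3)*(-4)] + (-2)*[(-4)*25 - 9*(-4)]
  = 3*(66) - (-19)*(-8) + (-2)*(-64) = 174
Dz = 3*[(-1)*25 - 9*4] - 1*[(-4)*25 - 9*(-4)] + (-19)*[(-4)*4 - (-1)*(-4)]
  = 3*(-61) - 1*(-64) + (-19)*(-20) = 261
x = Dx/D = -435/87 = -5, y = Dy/D = 174/87 = 2, z = Dz/D = 261/87 = 3
Check eq1: (3)(-5) + (1)(2) + (-2)(3) = -19 = -19 ✓
Check eq2: (-4)(-5) + (-1)(2) + (-3)(3) = 9 = 9 ✓
Check eq3: (-4)(-5) + (4)(2) + (-1)(3) = 25 = 25 ✓

x = -5, y = 2, z = 3


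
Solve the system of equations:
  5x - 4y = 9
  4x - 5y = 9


Using Cramer's rule:
Determinant D = (5)(-5) - (4)(-4) = -25 + 16 = -9
Dx = (9)(-5) - (9)(-4) = -45 + 36 = -9
Dy = (5)(9) - (4)(9) = 45 - 36 = 9
x = Dx/D = -9/-9 = 1
y = Dy/D = 9/-9 = -1

x = 1, y = -1


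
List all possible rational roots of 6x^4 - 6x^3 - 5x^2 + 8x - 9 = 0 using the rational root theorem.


Rational root theorem: possible roots are ±p/q where:
  p divides the constant term (-9): p ∈ {1, 3, 9}
  q divides the leading coefficient (6): q ∈ {1, 2, 3, 6}

All possible rational roots: -9, -9/2, -3, -3/2, -1, -1/2, -1/3, -1/6, 1/6, 1/3, 1/2, 1, 3/2, 3, 9/2, 9

-9, -9/2, -3, -3/2, -1, -1/2, -1/3, -1/6, 1/6, 1/3, 1/2, 1, 3/2, 3, 9/2, 9


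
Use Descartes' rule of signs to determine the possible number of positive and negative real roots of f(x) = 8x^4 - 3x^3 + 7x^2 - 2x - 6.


Descartes' rule of signs:

For positive roots, count sign changes in f(x) = 8x^4 - 3x^3 + 7x^2 - 2x - 6:
Signs of coefficients: +, -, +, -, -
Number of sign changes: 3
Possible positive real roots: 3, 1

For negative roots, examine f(-x) = 8x^4 + 3x^3 + 7x^2 + 2x - 6:
Signs of coefficients: +, +, +, +, -
Number of sign changes: 1
Possible negative real roots: 1

Positive roots: 3 or 1; Negative roots: 1


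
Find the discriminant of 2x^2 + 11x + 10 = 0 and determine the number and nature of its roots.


For ax^2 + bx + c = 0, discriminant D = b^2 - 4ac
Here a = 2, b = 11, c = 10
D = (11)^2 - 4(2)(10) = 121 - 80 = 41

D = 41 > 0 but not a perfect square
The equation has 2 distinct real irrational roots.

Discriminant = 41, 2 distinct real irrational roots


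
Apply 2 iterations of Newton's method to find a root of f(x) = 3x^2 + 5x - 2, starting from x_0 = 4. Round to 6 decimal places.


Newton's method: x_(n+1) = x_n - f(x_n)/f'(x_n)
f(x) = 3x^2 + 5x - 2
f'(x) = 6x + 5

Iteration 1:
  f(4.000000) = 66.000000
  f'(4.000000) = 29.000000
  x_1 = 4.000000 - (66.000000)/(29.000000) = 1.724138

Iteration 2:
  f(1.724138) = 15.538644
  f'(1.724138) = 15.344828
  x_2 = 1.724138 - (15.538644)/(15.344828) = 0.711507

x_2 = 0.711507


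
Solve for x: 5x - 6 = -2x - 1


Starting with: 5x - 6 = -2x - 1
Move all x terms to left: (5 + 2)x = -1 + 6
Simplify: 7x = 5
Divide both sides by 7: x = 5/7

x = 5/7


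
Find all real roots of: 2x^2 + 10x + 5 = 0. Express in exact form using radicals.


Using the quadratic formula: x = (-b ± sqrt(b^2 - 4ac)) / (2a)
Here a = 2, b = 10, c = 5
Discriminant = b^2 - 4ac = 10^2 - 4(2)(5) = 100 - 40 = 60
Since discriminant = 60 > 0, there are two real roots.
x = (-10 ± 2*sqrt(15)) / 4
Simplifying: x = (-5 ± sqrt(15)) / 2
Numerically: x ≈ -0.5635 or x ≈ -4.4365

x = (-5 + sqrt(15)) / 2 or x = (-5 - sqrt(15)) / 2


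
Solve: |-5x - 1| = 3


An absolute value equation |expr| = 3 gives two cases:
Case 1: -5x - 1 = 3
  -5x = 4, so x = -4/5
Case 2: -5x - 1 = -3
  -5x = -2, so x = 2/5

x = -4/5, x = 2/5


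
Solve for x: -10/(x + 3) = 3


Multiply both sides by (x + 3): -10 = 3(x + 3)
Distribute: -10 = 3x + 9
3x = -10 - 9 = -19
x = -19/3

x = -19/3


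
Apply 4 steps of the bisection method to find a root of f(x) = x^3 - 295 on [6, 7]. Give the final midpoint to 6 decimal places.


f(x) = x^3 - 295
f(6) = -79 < 0
f(7) = 48 > 0

Step 1: midpoint = (6.000000 + 7.000000)/2 = 6.500000
  f(6.500000) = -20.375000
  f(mid) < 0, so root is in [6.500000, 7.000000]

Step 2: midpoint = (6.500000 + 7.000000)/2 = 6.750000
  f(6.750000) = 12.546875
  f(mid) > 0, so root is in [6.500000, 6.750000]

Step 3: midpoint = (6.500000 + 6.750000)/2 = 6.625000
  f(6.625000) = -4.224609
  f(mid) < 0, so root is in [6.625000, 6.750000]

Step 4: midpoint = (6.625000 + 6.750000)/2 = 6.687500
  f(6.687500) = 4.082764
  f(mid) > 0, so root is in [6.625000, 6.687500]

midpoint = 6.687500


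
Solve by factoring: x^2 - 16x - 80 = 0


We need two numbers that multiply to -80 and add to -16.
Those numbers are 4 and -20 (since 4 * (-20) = -80 and 4 + (-20) = -16).
So x^2 - 16x - 80 = (x + 4)(x - 20) = 0
Setting each factor to zero: x = -4 or x = 20

x = -4, x = 20


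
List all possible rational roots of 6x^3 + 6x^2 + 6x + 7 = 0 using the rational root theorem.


Rational root theorem: possible roots are ±p/q where:
  p divides the constant term (7): p ∈ {1, 7}
  q divides the leading coefficient (6): q ∈ {1, 2, 3, 6}

All possible rational roots: -7, -7/2, -7/3, -7/6, -1, -1/2, -1/3, -1/6, 1/6, 1/3, 1/2, 1, 7/6, 7/3, 7/2, 7

-7, -7/2, -7/3, -7/6, -1, -1/2, -1/3, -1/6, 1/6, 1/3, 1/2, 1, 7/6, 7/3, 7/2, 7


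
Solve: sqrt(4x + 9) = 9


Square both sides: 4x + 9 = 9^2 = 81
4x = 81 - 9 = 72
x = 18
Check: sqrt(4*18 + 9) = sqrt(81) = 9 ✓

x = 18


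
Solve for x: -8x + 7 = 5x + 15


Starting with: -8x + 7 = 5x + 15
Move all x terms to left: (-8 - 5)x = 15 - 7
Simplify: -13x = 8
Divide both sides by -13: x = -8/13

x = -8/13


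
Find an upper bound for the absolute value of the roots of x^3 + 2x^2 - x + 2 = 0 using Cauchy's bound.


Cauchy's bound: all roots r satisfy |r| <= 1 + max(|a_i/a_n|) for i = 0,...,n-1
where a_n is the leading coefficient.

Coefficients: [1, 2, -1, 2]
Leading coefficient a_n = 1
Ratios |a_i/a_n|: 2, 1, 2
Maximum ratio: 2
Cauchy's bound: |r| <= 1 + 2 = 3

Upper bound = 3


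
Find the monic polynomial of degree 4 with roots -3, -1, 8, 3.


A monic polynomial with roots -3, -1, 8, 3 is:
p(x) = (x + 3)(x + 1)(x - 8)(x - 3)
After multiplying by (x + 3): x + 3
After multiplying by (x + 1): x^2 + 4x + 3
After multiplying by (x - 8): x^3 - 4x^2 - 29x - 24
After multiplying by (x - 3): x^4 - 7x^3 - 17x^2 + 63x + 72

x^4 - 7x^3 - 17x^2 + 63x + 72


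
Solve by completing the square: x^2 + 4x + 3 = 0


Start: x^2 + 4x + 3 = 0
Move constant: x^2 + 4x = -3
Half of 4 is 2, squared is 4
Add 4 to both sides: x^2 + 4x + 4 = 1
(x + 2)^2 = 1
x + 2 = ±1
x = -2 + 1 = -1 or x = -2 - 1 = -3

x = -3, x = -1


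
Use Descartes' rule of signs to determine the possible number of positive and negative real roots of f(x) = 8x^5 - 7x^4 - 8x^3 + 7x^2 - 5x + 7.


Descartes' rule of signs:

For positive roots, count sign changes in f(x) = 8x^5 - 7x^4 - 8x^3 + 7x^2 - 5x + 7:
Signs of coefficients: +, -, -, +, -, +
Number of sign changes: 4
Possible positive real roots: 4, 2, 0

For negative roots, examine f(-x) = -8x^5 - 7x^4 + 8x^3 + 7x^2 + 5x + 7:
Signs of coefficients: -, -, +, +, +, +
Number of sign changes: 1
Possible negative real roots: 1

Positive roots: 4 or 2 or 0; Negative roots: 1


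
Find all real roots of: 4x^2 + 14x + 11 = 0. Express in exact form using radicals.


Using the quadratic formula: x = (-b ± sqrt(b^2 - 4ac)) / (2a)
Here a = 4, b = 14, c = 11
Discriminant = b^2 - 4ac = 14^2 - 4(4)(11) = 196 - 176 = 20
Since discriminant = 20 > 0, there are two real roots.
x = (-14 ± 2*sqrt(5)) / 8
Simplifying: x = (-7 ± sqrt(5)) / 4
Numerically: x ≈ -1.1910 or x ≈ -2.3090

x = (-7 + sqrt(5)) / 4 or x = (-7 - sqrt(5)) / 4


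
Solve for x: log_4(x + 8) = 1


Convert to exponential form: x + 8 = 4^1 = 4
x = 4 - 8 = -4
Check: log_4(-4 + 8) = log_4(4) = log_4(4) = 1 ✓

x = -4


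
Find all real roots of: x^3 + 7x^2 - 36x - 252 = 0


Let p(x) = x^3 + 7x^2 - 36x - 252. By the rational root theorem (leading coefficient 1), any rational root is an integer divisor of 252: try ±1, ±2, ... in turn.
Test x = 1: value = -280 ≠ 0.
Test x = -1: value = -210 ≠ 0.
Test x = 2: value = -288 ≠ 0.
Test x = -2: value = -160 ≠ 0.
Test x = 3: value = -270 ≠ 0.
Test x = -3: value = -108 ≠ 0.
Test x = 4: value = -220 ≠ 0.
Test x = -4: value = -60 ≠ 0.
Test x = 6: value = 0 ✓, so (x - 6) is a factor.
Synthetic division by (x - 6): bring down 1; 1(6) + 7 = 13; 13(6) - 36 = 42; 42(6) - 252 = 0 → quotient x^2 + 13x + 42, remainder 0.
Solve the quadratic x^2 + 13x + 42 = 0: discriminant = 13^2 - 4(1)(42) = 169 - 168 = 1.
sqrt(1) = 1, so x = (-13 ± 1)/2: x = -6 or x = -7.

x = -7, x = -6, x = 6


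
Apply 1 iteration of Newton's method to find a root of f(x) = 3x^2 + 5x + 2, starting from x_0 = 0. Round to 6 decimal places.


Newton's method: x_(n+1) = x_n - f(x_n)/f'(x_n)
f(x) = 3x^2 + 5x + 2
f'(x) = 6x + 5

Iteration 1:
  f(0.000000) = 2.000000
  f'(0.000000) = 5.000000
  x_1 = 0.000000 - (2.000000)/(5.000000) = -0.400000

x_1 = -0.400000


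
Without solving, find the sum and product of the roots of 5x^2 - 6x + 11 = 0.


By Vieta's formulas for ax^2 + bx + c = 0:
  Sum of roots = -b/a
  Product of roots = c/a

Here a = 5, b = -6, c = 11
Sum = -(-6)/5 = 6/5
Product = 11/5 = 11/5

Sum = 6/5, Product = 11/5


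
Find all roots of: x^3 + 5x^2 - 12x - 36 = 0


Let p(x) = x^3 + 5x^2 - 12x - 36. By the rational root theorem (leading coefficient 1), any rational root is an integer divisor of 36: try ±1, ±2, ... in turn.
Test x = 1: value = -42 ≠ 0.
Test x = -1: value = -20 ≠ 0.
Test x = 2: value = -32 ≠ 0.
Test x = -2: value = 0 ✓, so (x + 2) is a factor.
Synthetic division by (x + 2): bring down 1; 1(-2) + 5 = 3; 3(-2) - 12 = -18; (-18)(-2) - 36 = 0 → quotient x^2 + 3x - 18, remainder 0.
Solve the quadratic x^2 + 3x - 18 = 0: discriminant = 3^2 - 4(1)(-18) = 9 + 72 = 81.
sqrt(81) = 9, so x = (-3 ± 9)/2: x = 3 or x = -6.
Collecting all roots found:

x = -6, x = -2, x = 3


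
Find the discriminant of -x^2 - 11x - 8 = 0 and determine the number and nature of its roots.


For ax^2 + bx + c = 0, discriminant D = b^2 - 4ac
Here a = -1, b = -11, c = -8
D = (-11)^2 - 4(-1)(-8) = 121 - 32 = 89

D = 89 > 0 but not a perfect square
The equation has 2 distinct real irrational roots.

Discriminant = 89, 2 distinct real irrational roots


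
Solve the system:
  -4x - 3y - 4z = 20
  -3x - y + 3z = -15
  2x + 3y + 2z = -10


Using Cramer's rule. Expand each determinant along the first row.
D  = (-4)*[(-1)*2 - 3*3] - (-3)*[(-3)*2 - 3*2] + (-4)*[(-3)*3 - (-1)*2]
  = (-4)*(-11) - (-3)*(-12) + (-4)*(-7) = 36
Dx = 20*[(-1)*2 - 3*3] - (-3)*[(-15)*2 - 3*(-10)] + (-4)*[(-15)*3 - (-1)*(-10)]
  = 20*(-11) - (-3)*(0) + (-4)*(-55) = 0
Dy = (-4)*[(-15)*2 - 3*(-10)] - 20*[(-3)*2 - 3*2] + (-4)*[(-3)*(-10) - (-15)*2]
  = (-4)*(0) - 20*(-12) + (-4)*(60) = 0
Dz = (-4)*[(-1)*(-10) - (-15)*3] - (-3)*[(-3)*(-10) - (-15)*2] + 20*[(-3)*3 - (-1)*2]
  = (-4)*(55) - (-3)*(60) + 20*(-7) = -180
x = Dx/D = 0/36 = 0, y = Dy/D = 0/36 = 0, z = Dz/D = -180/36 = -5
Check eq1: (-4)(0) + (-3)(0) + (-4)(-5) = 20 = 20 ✓
Check eq2: (-3)(0) + (-1)(0) + (3)(-5) = -15 = -15 ✓
Check eq3: (2)(0) + (3)(0) + (2)(-5) = -10 = -10 ✓

x = 0, y = 0, z = -5


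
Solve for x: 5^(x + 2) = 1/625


Express both sides with the same base.
1/625 = 5^(-4)
Since the bases match, equate exponents: x + 2 = -4
So x = -4 - (2) = -6

x = -6


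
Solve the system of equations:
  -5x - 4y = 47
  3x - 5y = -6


Using Cramer's rule:
Determinant D = (-5)(-5) - (3)(-4) = 25 + 12 = 37
Dx = (47)(-5) - (-6)(-4) = -235 - 24 = -259
Dy = (-5)(-6) - (3)(47) = 30 - 141 = -111
x = Dx/D = -259/37 = -7
y = Dy/D = -111/37 = -3

x = -7, y = -3


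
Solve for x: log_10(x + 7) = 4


Convert to exponential form: x + 7 = 10^4 = 10000
x = 10000 - 7 = 9993
Check: log_10(9993 + 7) = log_10(10000) = log_10(10000) = 4 ✓

x = 9993


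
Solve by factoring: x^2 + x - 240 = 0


We need two numbers that multiply to -240 and add to 1.
Those numbers are 16 and -15 (since 16 * (-15) = -240 and 16 + (-15) = 1).
So x^2 + x - 240 = (x + 16)(x - 15) = 0
Setting each factor to zero: x = -16 or x = 15

x = -16, x = 15


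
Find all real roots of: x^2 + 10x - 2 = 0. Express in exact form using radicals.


Using the quadratic formula: x = (-b ± sqrt(b^2 - 4ac)) / (2a)
Here a = 1, b = 10, c = -2
Discriminant = b^2 - 4ac = 10^2 - 4(1)(-2) = 100 + 8 = 108
Since discriminant = 108 > 0, there are two real roots.
x = (-10 ± 6*sqrt(3)) / 2
Simplifying: x = -5 ± 3*sqrt(3)
Numerically: x ≈ 0.1962 or x ≈ -10.1962

x = -5 + 3*sqrt(3) or x = -5 - 3*sqrt(3)


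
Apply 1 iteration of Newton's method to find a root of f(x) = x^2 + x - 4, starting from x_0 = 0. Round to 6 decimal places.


Newton's method: x_(n+1) = x_n - f(x_n)/f'(x_n)
f(x) = x^2 + x - 4
f'(x) = 2x + 1

Iteration 1:
  f(0.000000) = -4.000000
  f'(0.000000) = 1.000000
  x_1 = 0.000000 - (-4.000000)/(1.000000) = 4.000000

x_1 = 4.000000


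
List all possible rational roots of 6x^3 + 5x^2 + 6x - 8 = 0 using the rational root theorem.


Rational root theorem: possible roots are ±p/q where:
  p divides the constant term (-8): p ∈ {1, 2, 4, 8}
  q divides the leading coefficient (6): q ∈ {1, 2, 3, 6}

All possible rational roots: -8, -4, -8/3, -2, -4/3, -1, -2/3, -1/2, -1/3, -1/6, 1/6, 1/3, 1/2, 2/3, 1, 4/3, 2, 8/3, 4, 8

-8, -4, -8/3, -2, -4/3, -1, -2/3, -1/2, -1/3, -1/6, 1/6, 1/3, 1/2, 2/3, 1, 4/3, 2, 8/3, 4, 8


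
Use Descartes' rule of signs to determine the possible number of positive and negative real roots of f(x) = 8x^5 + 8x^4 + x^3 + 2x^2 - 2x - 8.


Descartes' rule of signs:

For positive roots, count sign changes in f(x) = 8x^5 + 8x^4 + x^3 + 2x^2 - 2x - 8:
Signs of coefficients: +, +, +, +, -, -
Number of sign changes: 1
Possible positive real roots: 1

For negative roots, examine f(-x) = -8x^5 + 8x^4 - x^3 + 2x^2 + 2x - 8:
Signs of coefficients: -, +, -, +, +, -
Number of sign changes: 4
Possible negative real roots: 4, 2, 0

Positive roots: 1; Negative roots: 4 or 2 or 0


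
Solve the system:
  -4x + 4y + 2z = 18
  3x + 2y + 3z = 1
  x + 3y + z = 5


Using Cramer's rule. Expand each determinant along the first row.
D  = (-4)*[2*1 - 3*3] - 4*[3*1 - 3*1] + 2*[3*3 - 2*1]
  = (-4)*(-7) - 4*(0) + 2*(7) = 42
Dx = 18*[2*1 - 3*3] - 4*[1*1 - 3*5] + 2*[1*3 - 2*5]
  = 18*(-7) - 4*(-14) + 2*(-7) = -84
Dy = (-4)*[1*1 - 3*5] - 18*[3*1 - 3*1] + 2*[3*5 - 1*1]
  = (-4)*(-14) - 18*(0) + 2*(14) = 84
Dz = (-4)*[2*5 - 1*3] - 4*[3*5 - 1*1] + 18*[3*3 - 2*1]
  = (-4)*(7) - 4*(14) + 18*(7) = 42
x = Dx/D = -84/42 = -2, y = Dy/D = 84/42 = 2, z = Dz/D = 42/42 = 1
Check eq1: (-4)(-2) + (4)(2) + (2)(1) = 18 = 18 ✓
Check eq2: (3)(-2) + (2)(2) + (3)(1) = 1 = 1 ✓
Check eq3: (1)(-2) + (3)(2) + (1)(1) = 5 = 5 ✓

x = -2, y = 2, z = 1


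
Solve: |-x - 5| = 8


An absolute value equation |expr| = 8 gives two cases:
Case 1: -x - 5 = 8
  -x = 13, so x = -13
Case 2: -x - 5 = -8
  -x = -3, so x = 3

x = -13, x = 3


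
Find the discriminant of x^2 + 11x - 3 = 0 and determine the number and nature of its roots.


For ax^2 + bx + c = 0, discriminant D = b^2 - 4ac
Here a = 1, b = 11, c = -3
D = (11)^2 - 4(1)(-3) = 121 + 12 = 133

D = 133 > 0 but not a perfect square
The equation has 2 distinct real irrational roots.

Discriminant = 133, 2 distinct real irrational roots


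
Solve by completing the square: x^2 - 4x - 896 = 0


Start: x^2 - 4x - 896 = 0
Move constant: x^2 - 4x = 896
Half of -4 is -2, squared is 4
Add 4 to both sides: x^2 - 4x + 4 = 900
(x - 2)^2 = 900
x - 2 = ±30
x = 2 + 30 = 32 or x = 2 - 30 = -28

x = -28, x = 32


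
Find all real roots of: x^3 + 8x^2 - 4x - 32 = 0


Let p(x) = x^3 + 8x^2 - 4x - 32. By the rational root theorem (leading coefficient 1), any rational root is an integer divisor of 32: try ±1, ±2, ... in turn.
Test x = 1: value = -27 ≠ 0.
Test x = -1: value = -21 ≠ 0.
Test x = 2: value = 0 ✓, so (x - 2) is a factor.
Synthetic division by (x - 2): bring down 1; 1(2) + 8 = 10; 10(2) - 4 = 16; 16(2) - 32 = 0 → quotient x^2 + 10x + 16, remainder 0.
Solve the quadratic x^2 + 10x + 16 = 0: discriminant = 10^2 - 4(1)(16) = 100 - 64 = 36.
sqrt(36) = 6, so x = (-10 ± 6)/2: x = -2 or x = -8.

x = -8, x = -2, x = 2


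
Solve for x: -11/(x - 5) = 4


Multiply both sides by (x - 5): -11 = 4(x - 5)
Distribute: -11 = 4x - 20
4x = -11 + 20 = 9
x = 9/4

x = 9/4


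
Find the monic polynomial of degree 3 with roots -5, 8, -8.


A monic polynomial with roots -5, 8, -8 is:
p(x) = (x + 5)(x - 8)(x + 8)
After multiplying by (x + 5): x + 5
After multiplying by (x - 8): x^2 - 3x - 40
After multiplying by (x + 8): x^3 + 5x^2 - 64x - 320

x^3 + 5x^2 - 64x - 320


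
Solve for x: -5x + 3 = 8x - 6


Starting with: -5x + 3 = 8x - 6
Move all x terms to left: (-5 - 8)x = -6 - 3
Simplify: -13x = -9
Divide both sides by -13: x = 9/13

x = 9/13


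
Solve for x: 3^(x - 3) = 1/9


Express both sides with the same base.
1/9 = 3^(-2)
Since the bases match, equate exponents: x - 3 = -2
So x = -2 - (-3) = 1

x = 1


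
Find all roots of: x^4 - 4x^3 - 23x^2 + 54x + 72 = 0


Let p(x) = x^4 - 4x^3 - 23x^2 + 54x + 72. By the rational root theorem (leading coefficient 1), any rational root is an integer divisor of 72: try ±1, ±2, ... in turn.
Test x = 1: value = 100 ≠ 0.
Test x = -1: value = 0 ✓, so (x + 1) is a factor.
Synthetic division by (x + 1): bring down 1; 1(-1) - 4 = -5; (-5)(-1) - 23 = -18; (-18)(-1) + 54 = 72; 72(-1) + 72 = 0 → quotient x^3 - 5x^2 - 18x + 72, remainder 0.
Continue with the quotient x^3 - 5x^2 - 18x + 72 (candidates must divide 72; re-test x = -1 first in case it repeats).
Test x = -1: value = 84 ≠ 0.
Test x = 2: value = 24 ≠ 0.
Test x = -2: value = 80 ≠ 0.
Test x = 3: value = 0 ✓, so (x - 3) is a factor.
Synthetic division by (x - 3): bring down 1; 1(3) - 5 = -2; (-2)(3) - 18 = -24; (-24)(3) + 72 = 0 → quotient x^2 - 2x - 24, remainder 0.
Solve the quadratic x^2 - 2x - 24 = 0: discriminant = (-2)^2 - 4(1)(-24) = 4 + 96 = 100.
sqrt(100) = 10, so x = (2 ± 10)/2: x = 6 or x = -4.
Collecting all roots found:

x = -4, x = -1, x = 3, x = 6


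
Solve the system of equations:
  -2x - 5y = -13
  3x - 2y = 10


Using Cramer's rule:
Determinant D = (-2)(-2) - (3)(-5) = 4 + 15 = 19
Dx = (-13)(-2) - (10)(-5) = 26 + 50 = 76
Dy = (-2)(10) - (3)(-13) = -20 + 39 = 19
x = Dx/D = 76/19 = 4
y = Dy/D = 19/19 = 1

x = 4, y = 1


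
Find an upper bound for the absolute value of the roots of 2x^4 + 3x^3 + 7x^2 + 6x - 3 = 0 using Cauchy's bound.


Cauchy's bound: all roots r satisfy |r| <= 1 + max(|a_i/a_n|) for i = 0,...,n-1
where a_n is the leading coefficient.

Coefficients: [2, 3, 7, 6, -3]
Leading coefficient a_n = 2
Ratios |a_i/a_n|: 3/2, 7/2, 3, 3/2
Maximum ratio: 7/2
Cauchy's bound: |r| <= 1 + 7/2 = 9/2

Upper bound = 9/2


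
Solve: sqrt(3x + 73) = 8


Square both sides: 3x + 73 = 8^2 = 64
3x = 64 - 73 = -9
x = -3
Check: sqrt(3*(-3) + 73) = sqrt(64) = 8 ✓

x = -3


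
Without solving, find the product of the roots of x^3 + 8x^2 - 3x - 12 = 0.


By Vieta's formulas for x^3 + bx^2 + cx + d = 0:
  r1 + r2 + r3 = -b/a = -8
  r1*r2 + r1*r3 + r2*r3 = c/a = -3
  r1*r2*r3 = -d/a = 12


Product = 12


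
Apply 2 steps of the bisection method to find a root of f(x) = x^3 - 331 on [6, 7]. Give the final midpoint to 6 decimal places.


f(x) = x^3 - 331
f(6) = -115 < 0
f(7) = 12 > 0

Step 1: midpoint = (6.000000 + 7.000000)/2 = 6.500000
  f(6.500000) = -56.375000
  f(mid) < 0, so root is in [6.500000, 7.000000]

Step 2: midpoint = (6.500000 + 7.000000)/2 = 6.750000
  f(6.750000) = -23.453125
  f(mid) < 0, so root is in [6.750000, 7.000000]

midpoint = 6.750000


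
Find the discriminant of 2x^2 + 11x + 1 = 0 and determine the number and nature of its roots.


For ax^2 + bx + c = 0, discriminant D = b^2 - 4ac
Here a = 2, b = 11, c = 1
D = (11)^2 - 4(2)(1) = 121 - 8 = 113

D = 113 > 0 but not a perfect square
The equation has 2 distinct real irrational roots.

Discriminant = 113, 2 distinct real irrational roots


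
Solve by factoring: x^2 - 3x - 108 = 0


We need two numbers that multiply to -108 and add to -3.
Those numbers are -12 and 9 (since (-12) * 9 = -108 and (-12) + 9 = -3).
So x^2 - 3x - 108 = (x - 12)(x + 9) = 0
Setting each factor to zero: x = 12 or x = -9

x = -9, x = 12


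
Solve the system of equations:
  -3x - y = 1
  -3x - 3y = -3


Using Cramer's rule:
Determinant D = (-3)(-3) - (-3)(-1) = 9 - 3 = 6
Dx = (1)(-3) - (-3)(-1) = -3 - 3 = -6
Dy = (-3)(-3) - (-3)(1) = 9 + 3 = 12
x = Dx/D = -6/6 = -1
y = Dy/D = 12/6 = 2

x = -1, y = 2


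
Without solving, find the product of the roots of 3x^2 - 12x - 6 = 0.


By Vieta's formulas for ax^2 + bx + c = 0:
  Sum of roots = -b/a
  Product of roots = c/a

Here a = 3, b = -12, c = -6
Sum = -(-12)/3 = 4
Product = -6/3 = -2

Product = -2


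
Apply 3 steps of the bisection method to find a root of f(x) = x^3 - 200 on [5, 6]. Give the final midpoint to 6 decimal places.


f(x) = x^3 - 200
f(5) = -75 < 0
f(6) = 16 > 0

Step 1: midpoint = (5.000000 + 6.000000)/2 = 5.500000
  f(5.500000) = -33.625000
  f(mid) < 0, so root is in [5.500000, 6.000000]

Step 2: midpoint = (5.500000 + 6.000000)/2 = 5.750000
  f(5.750000) = -9.890625
  f(mid) < 0, so root is in [5.750000, 6.000000]

Step 3: midpoint = (5.750000 + 6.000000)/2 = 5.875000
  f(5.875000) = 2.779297
  f(mid) > 0, so root is in [5.750000, 5.875000]

midpoint = 5.875000


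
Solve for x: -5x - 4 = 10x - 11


Starting with: -5x - 4 = 10x - 11
Move all x terms to left: (-5 - 10)x = -11 + 4
Simplify: -15x = -7
Divide both sides by -15: x = 7/15

x = 7/15


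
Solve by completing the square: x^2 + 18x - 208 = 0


Start: x^2 + 18x - 208 = 0
Move constant: x^2 + 18x = 208
Half of 18 is 9, squared is 81
Add 81 to both sides: x^2 + 18x + 81 = 289
(x + 9)^2 = 289
x + 9 = ±17
x = -9 + 17 = 8 or x = -9 - 17 = -26

x = -26, x = 8


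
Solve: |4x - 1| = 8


An absolute value equation |expr| = 8 gives two cases:
Case 1: 4x - 1 = 8
  4x = 9, so x = 9/4
Case 2: 4x - 1 = -8
  4x = -7, so x = -7/4

x = -7/4, x = 9/4


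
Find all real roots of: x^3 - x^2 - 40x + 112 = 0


Let p(x) = x^3 - x^2 - 40x + 112. By the rational root theorem (leading coefficient 1), any rational root is an integer divisor of 112: try ±1, ±2, ... in turn.
Test x = 1: value = 72 ≠ 0.
Test x = -1: value = 150 ≠ 0.
Test x = 2: value = 36 ≠ 0.
Test x = -2: value = 180 ≠ 0.
Test x = 4: value = 0 ✓, so (x - 4) is a factor.
Synthetic division by (x - 4): bring down 1; 1(4) - 1 = 3; 3(4) - 40 = -28; (-28)(4) + 112 = 0 → quotient x^2 + 3x - 28, remainder 0.
Solve the quadratic x^2 + 3x - 28 = 0: discriminant = 3^2 - 4(1)(-28) = 9 + 112 = 121.
sqrt(121) = 11, so x = (-3 ± 11)/2: x = 4 or x = -7.

x = -7, x = 4 (multiplicity 2)


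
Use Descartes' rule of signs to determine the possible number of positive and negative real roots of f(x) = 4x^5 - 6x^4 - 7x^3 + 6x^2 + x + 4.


Descartes' rule of signs:

For positive roots, count sign changes in f(x) = 4x^5 - 6x^4 - 7x^3 + 6x^2 + x + 4:
Signs of coefficients: +, -, -, +, +, +
Number of sign changes: 2
Possible positive real roots: 2, 0

For negative roots, examine f(-x) = -4x^5 - 6x^4 + 7x^3 + 6x^2 - x + 4:
Signs of coefficients: -, -, +, +, -, +
Number of sign changes: 3
Possible negative real roots: 3, 1

Positive roots: 2 or 0; Negative roots: 3 or 1


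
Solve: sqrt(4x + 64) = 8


Square both sides: 4x + 64 = 8^2 = 64
4x = 64 - 64 = 0
x = 0
Check: sqrt(4*0 + 64) = sqrt(64) = 8 ✓

x = 0


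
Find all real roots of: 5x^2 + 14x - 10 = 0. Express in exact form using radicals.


Using the quadratic formula: x = (-b ± sqrt(b^2 - 4ac)) / (2a)
Here a = 5, b = 14, c = -10
Discriminant = b^2 - 4ac = 14^2 - 4(5)(-10) = 196 + 200 = 396
Since discriminant = 396 > 0, there are two real roots.
x = (-14 ± 6*sqrt(11)) / 10
Simplifying: x = (-7 ± 3*sqrt(11)) / 5
Numerically: x ≈ 0.5900 or x ≈ -3.3900

x = (-7 + 3*sqrt(11)) / 5 or x = (-7 - 3*sqrt(11)) / 5


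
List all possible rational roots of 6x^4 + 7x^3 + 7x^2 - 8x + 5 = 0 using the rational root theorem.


Rational root theorem: possible roots are ±p/q where:
  p divides the constant term (5): p ∈ {1, 5}
  q divides the leading coefficient (6): q ∈ {1, 2, 3, 6}

All possible rational roots: -5, -5/2, -5/3, -1, -5/6, -1/2, -1/3, -1/6, 1/6, 1/3, 1/2, 5/6, 1, 5/3, 5/2, 5

-5, -5/2, -5/3, -1, -5/6, -1/2, -1/3, -1/6, 1/6, 1/3, 1/2, 5/6, 1, 5/3, 5/2, 5


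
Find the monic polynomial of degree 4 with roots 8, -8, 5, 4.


A monic polynomial with roots 8, -8, 5, 4 is:
p(x) = (x - 8)(x + 8)(x - 5)(x - 4)
After multiplying by (x - 8): x - 8
After multiplying by (x + 8): x^2 - 64
After multiplying by (x - 5): x^3 - 5x^2 - 64x + 320
After multiplying by (x - 4): x^4 - 9x^3 - 44x^2 + 576x - 1280

x^4 - 9x^3 - 44x^2 + 576x - 1280


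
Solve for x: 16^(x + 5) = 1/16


Express both sides with the same base.
1/16 = 16^(-1)
Since the bases match, equate exponents: x + 5 = -1
So x = -1 - (5) = -6

x = -6


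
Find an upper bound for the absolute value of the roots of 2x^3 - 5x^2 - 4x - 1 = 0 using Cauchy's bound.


Cauchy's bound: all roots r satisfy |r| <= 1 + max(|a_i/a_n|) for i = 0,...,n-1
where a_n is the leading coefficient.

Coefficients: [2, -5, -4, -1]
Leading coefficient a_n = 2
Ratios |a_i/a_n|: 5/2, 2, 1/2
Maximum ratio: 5/2
Cauchy's bound: |r| <= 1 + 5/2 = 7/2

Upper bound = 7/2


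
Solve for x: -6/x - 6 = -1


Subtract -6 from both sides: -6/x = 5
Multiply both sides by x: -6 = 5 * x
Divide by 5: x = -6/5

x = -6/5


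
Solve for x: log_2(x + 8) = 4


Convert to exponential form: x + 8 = 2^4 = 16
x = 16 - 8 = 8
Check: log_2(8 + 8) = log_2(16) = log_2(16) = 4 ✓

x = 8


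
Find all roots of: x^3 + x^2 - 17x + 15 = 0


Let p(x) = x^3 + x^2 - 17x + 15. By the rational root theorem (leading coefficient 1), any rational root is an integer divisor of 15: try ±1, ±2, ... in turn.
Test x = 1: value = 0 ✓, so (x - 1) is a factor.
Synthetic division by (x - 1): bring down 1; 1(1) + 1 = 2; 2(1) - 17 = -15; (-15)(1) + 15 = 0 → quotient x^2 + 2x - 15, remainder 0.
Solve the quadratic x^2 + 2x - 15 = 0: discriminant = 2^2 - 4(1)(-15) = 4 + 60 = 64.
sqrt(64) = 8, so x = (-2 ± 8)/2: x = 3 or x = -5.
Collecting all roots found:

x = -5, x = 1, x = 3


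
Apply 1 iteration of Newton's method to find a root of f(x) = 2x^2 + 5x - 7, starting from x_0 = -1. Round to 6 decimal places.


Newton's method: x_(n+1) = x_n - f(x_n)/f'(x_n)
f(x) = 2x^2 + 5x - 7
f'(x) = 4x + 5

Iteration 1:
  f(-1.000000) = -10.000000
  f'(-1.000000) = 1.000000
  x_1 = -1.000000 - (-10.000000)/(1.000000) = 9.000000

x_1 = 9.000000


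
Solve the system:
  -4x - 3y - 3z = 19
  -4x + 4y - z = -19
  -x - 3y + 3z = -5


Using Cramer's rule. Expand each determinant along the first row.
D  = (-4)*[4*3 - (-1)*(-3)] - (-3)*[(-4)*3 - (-1)*(-1)] + (-3)*[(-4)*(-3) - 4*(-1)]
  = (-4)*(9) - (-3)*(-13) + (-3)*(16) = -123
Dx = 19*[4*3 - (-1)*(-3)] - (-3)*[(-19)*3 - (-1)*(-5)] + (-3)*[(-19)*(-3) - 4*(-5)]
  = 19*(9) - (-3)*(-62) + (-3)*(77) = -246
Dy = (-4)*[(-19)*3 - (-1)*(-5)] - 19*[(-4)*3 - (-1)*(-1)] + (-3)*[(-4)*(-5) - (-19)*(-1)]
  = (-4)*(-62) - 19*(-13) + (-3)*(1) = 492
Dz = (-4)*[4*(-5) - (-19)*(-3)] - (-3)*[(-4)*(-5) - (-19)*(-1)] + 19*[(-4)*(-3) - 4*(-1)]
  = (-4)*(-77) - (-3)*(1) + 19*(16) = 615
x = Dx/D = -246/-123 = 2, y = Dy/D = 492/-123 = -4, z = Dz/D = 615/-123 = -5
Check eq1: (-4)(2) + (-3)(-4) + (-3)(-5) = 19 = 19 ✓
Check eq2: (-4)(2) + (4)(-4) + (-1)(-5) = -19 = -19 ✓
Check eq3: (-1)(2) + (-3)(-4) + (3)(-5) = -5 = -5 ✓

x = 2, y = -4, z = -5


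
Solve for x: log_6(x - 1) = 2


Convert to exponential form: x - 1 = 6^2 = 36
x = 36 + 1 = 37
Check: log_6(37 - 1) = log_6(36) = log_6(36) = 2 ✓

x = 37


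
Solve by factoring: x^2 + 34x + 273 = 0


We need two numbers that multiply to 273 and add to 34.
Those numbers are 13 and 21 (since 13 * 21 = 273 and 13 + 21 = 34).
So x^2 + 34x + 273 = (x + 13)(x + 21) = 0
Setting each factor to zero: x = -13 or x = -21

x = -21, x = -13


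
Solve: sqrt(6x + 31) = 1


Square both sides: 6x + 31 = 1^2 = 1
6x = 1 - 31 = -30
x = -5
Check: sqrt(6*(-5) + 31) = sqrt(1) = 1 ✓

x = -5


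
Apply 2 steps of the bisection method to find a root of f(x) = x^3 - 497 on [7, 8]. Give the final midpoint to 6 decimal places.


f(x) = x^3 - 497
f(7) = -154 < 0
f(8) = 15 > 0

Step 1: midpoint = (7.000000 + 8.000000)/2 = 7.500000
  f(7.500000) = -75.125000
  f(mid) < 0, so root is in [7.500000, 8.000000]

Step 2: midpoint = (7.500000 + 8.000000)/2 = 7.750000
  f(7.750000) = -31.515625
  f(mid) < 0, so root is in [7.750000, 8.000000]

midpoint = 7.750000


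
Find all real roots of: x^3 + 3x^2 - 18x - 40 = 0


Let p(x) = x^3 + 3x^2 - 18x - 40. By the rational root theorem (leading coefficient 1), any rational root is an integer divisor of 40: try ±1, ±2, ... in turn.
Test x = 1: value = -54 ≠ 0.
Test x = -1: value = -20 ≠ 0.
Test x = 2: value = -56 ≠ 0.
Test x = -2: value = 0 ✓, so (x + 2) is a factor.
Synthetic division by (x + 2): bring down 1; 1(-2) + 3 = 1; 1(-2) - 18 = -20; (-20)(-2) - 40 = 0 → quotient x^2 + x - 20, remainder 0.
Solve the quadratic x^2 + x - 20 = 0: discriminant = 1^2 - 4(1)(-20) = 1 + 80 = 81.
sqrt(81) = 9, so x = (-1 ± 9)/2: x = 4 or x = -5.

x = -5, x = -2, x = 4


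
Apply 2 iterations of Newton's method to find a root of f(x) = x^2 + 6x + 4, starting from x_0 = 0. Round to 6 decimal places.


Newton's method: x_(n+1) = x_n - f(x_n)/f'(x_n)
f(x) = x^2 + 6x + 4
f'(x) = 2x + 6

Iteration 1:
  f(0.000000) = 4.000000
  f'(0.000000) = 6.000000
  x_1 = 0.000000 - (4.000000)/(6.000000) = -0.666667

Iteration 2:
  f(-0.666667) = 0.444444
  f'(-0.666667) = 4.666667
  x_2 = -0.666667 - (0.444444)/(4.666667) = -0.761905

x_2 = -0.761905


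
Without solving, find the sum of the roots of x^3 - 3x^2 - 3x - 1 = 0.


By Vieta's formulas for x^3 + bx^2 + cx + d = 0:
  r1 + r2 + r3 = -b/a = 3
  r1*r2 + r1*r3 + r2*r3 = c/a = -3
  r1*r2*r3 = -d/a = 1


Sum = 3


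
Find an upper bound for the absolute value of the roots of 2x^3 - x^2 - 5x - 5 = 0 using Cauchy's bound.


Cauchy's bound: all roots r satisfy |r| <= 1 + max(|a_i/a_n|) for i = 0,...,n-1
where a_n is the leading coefficient.

Coefficients: [2, -1, -5, -5]
Leading coefficient a_n = 2
Ratios |a_i/a_n|: 1/2, 5/2, 5/2
Maximum ratio: 5/2
Cauchy's bound: |r| <= 1 + 5/2 = 7/2

Upper bound = 7/2


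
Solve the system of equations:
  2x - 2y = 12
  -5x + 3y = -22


Using Cramer's rule:
Determinant D = (2)(3) - (-5)(-2) = 6 - 10 = -4
Dx = (12)(3) - (-22)(-2) = 36 - 44 = -8
Dy = (2)(-22) - (-5)(12) = -44 + 60 = 16
x = Dx/D = -8/-4 = 2
y = Dy/D = 16/-4 = -4

x = 2, y = -4


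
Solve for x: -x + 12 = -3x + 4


Starting with: -x + 12 = -3x + 4
Move all x terms to left: (-1 + 3)x = 4 - 12
Simplify: 2x = -8
Divide both sides by 2: x = -4

x = -4


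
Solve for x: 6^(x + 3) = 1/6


Express both sides with the same base.
1/6 = 6^(-1)
Since the bases match, equate exponents: x + 3 = -1
So x = -1 - (3) = -4

x = -4


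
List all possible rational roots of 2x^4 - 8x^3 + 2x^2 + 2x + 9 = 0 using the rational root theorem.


Rational root theorem: possible roots are ±p/q where:
  p divides the constant term (9): p ∈ {1, 3, 9}
  q divides the leading coefficient (2): q ∈ {1, 2}

All possible rational roots: -9, -9/2, -3, -3/2, -1, -1/2, 1/2, 1, 3/2, 3, 9/2, 9

-9, -9/2, -3, -3/2, -1, -1/2, 1/2, 1, 3/2, 3, 9/2, 9


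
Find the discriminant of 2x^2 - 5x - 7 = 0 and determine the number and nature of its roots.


For ax^2 + bx + c = 0, discriminant D = b^2 - 4ac
Here a = 2, b = -5, c = -7
D = (-5)^2 - 4(2)(-7) = 25 + 56 = 81

D = 81 > 0 and is a perfect square (sqrt = 9)
The equation has 2 distinct real rational roots.

Discriminant = 81, 2 distinct real rational roots


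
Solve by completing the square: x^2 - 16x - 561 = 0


Start: x^2 - 16x - 561 = 0
Move constant: x^2 - 16x = 561
Half of -16 is -8, squared is 64
Add 64 to both sides: x^2 - 16x + 64 = 625
(x - 8)^2 = 625
x - 8 = ±25
x = 8 + 25 = 33 or x = 8 - 25 = -17

x = -17, x = 33


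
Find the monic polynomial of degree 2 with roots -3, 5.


A monic polynomial with roots -3, 5 is:
p(x) = (x + 3)(x - 5)
After multiplying by (x + 3): x + 3
After multiplying by (x - 5): x^2 - 2x - 15

x^2 - 2x - 15


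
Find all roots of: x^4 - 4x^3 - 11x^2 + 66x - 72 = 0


Let p(x) = x^4 - 4x^3 - 11x^2 + 66x - 72. By the rational root theorem (leading coefficient 1), any rational root is an integer divisor of 72: try ±1, ±2, ... in turn.
Test x = 1: value = -20 ≠ 0.
Test x = -1: value = -144 ≠ 0.
Test x = 2: value = 0 ✓, so (x - 2) is a factor.
Synthetic division by (x - 2): bring down 1; 1(2) - 4 = -2; (-2)(2) - 11 = -15; (-15)(2) + 66 = 36; 36(2) - 72 = 0 → quotient x^3 - 2x^2 - 15x + 36, remainder 0.
Continue with the quotient x^3 - 2x^2 - 15x + 36 (candidates must divide 36; re-test x = 2 first in case it repeats).
Test x = 2: value = 6 ≠ 0.
Test x = -2: value = 50 ≠ 0.
Test x = 3: value = 0 ✓, so (x - 3) is a factor.
Synthetic division by (x - 3): bring down 1; 1(3) - 2 = 1; 1(3) - 15 = -12; (-12)(3) + 36 = 0 → quotient x^2 + x - 12, remainder 0.
Solve the quadratic x^2 + x - 12 = 0: discriminant = 1^2 - 4(1)(-12) = 1 + 48 = 49.
sqrt(49) = 7, so x = (-1 ± 7)/2: x = 3 or x = -4.
Collecting all roots found:

x = -4, x = 2, x = 3 (multiplicity 2)


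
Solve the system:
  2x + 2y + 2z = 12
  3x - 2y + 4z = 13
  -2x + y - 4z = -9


Using Cramer's rule. Expand each determinant along the first row.
D  = 2*[(-2)*(-4) - 4*1] - 2*[3*(-4) - 4*(-2)] + 2*[3*1 - (-2)*(-2)]
  = 2*(4) - 2*(-4) + 2*(-1) = 14
Dx = 12*[(-2)*(-4) - 4*1] - 2*[13*(-4) - 4*(-9)] + 2*[13*1 - (-2)*(-9)]
  = 12*(4) - 2*(-16) + 2*(-5) = 70
Dy = 2*[13*(-4) - 4*(-9)] - 12*[3*(-4) - 4*(-2)] + 2*[3*(-9) - 13*(-2)]
  = 2*(-16) - 12*(-4) + 2*(-1) = 14
Dz = 2*[(-2)*(-9) - 13*1] - 2*[3*(-9) - 13*(-2)] + 12*[3*1 - (-2)*(-2)]
  = 2*(5) - 2*(-1) + 12*(-1) = 0
x = Dx/D = 70/14 = 5, y = Dy/D = 14/14 = 1, z = Dz/D = 0/14 = 0
Check eq1: (2)(5) + (2)(1) + (2)(0) = 12 = 12 ✓
Check eq2: (3)(5) + (-2)(1) + (4)(0) = 13 = 13 ✓
Check eq3: (-2)(5) + (1)(1) + (-4)(0) = -9 = -9 ✓

x = 5, y = 1, z = 0


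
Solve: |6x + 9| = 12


An absolute value equation |expr| = 12 gives two cases:
Case 1: 6x + 9 = 12
  6x = 3, so x = 1/2
Case 2: 6x + 9 = -12
  6x = -21, so x = -7/2

x = -7/2, x = 1/2


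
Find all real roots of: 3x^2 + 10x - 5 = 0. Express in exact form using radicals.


Using the quadratic formula: x = (-b ± sqrt(b^2 - 4ac)) / (2a)
Here a = 3, b = 10, c = -5
Discriminant = b^2 - 4ac = 10^2 - 4(3)(-5) = 100 + 60 = 160
Since discriminant = 160 > 0, there are two real roots.
x = (-10 ± 4*sqrt(10)) / 6
Simplifying: x = (-5 ± 2*sqrt(10)) / 3
Numerically: x ≈ 0.4415 or x ≈ -3.7749

x = (-5 + 2*sqrt(10)) / 3 or x = (-5 - 2*sqrt(10)) / 3


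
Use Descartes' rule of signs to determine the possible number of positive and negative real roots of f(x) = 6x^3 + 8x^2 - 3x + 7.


Descartes' rule of signs:

For positive roots, count sign changes in f(x) = 6x^3 + 8x^2 - 3x + 7:
Signs of coefficients: +, +, -, +
Number of sign changes: 2
Possible positive real roots: 2, 0

For negative roots, examine f(-x) = -6x^3 + 8x^2 + 3x + 7:
Signs of coefficients: -, +, +, +
Number of sign changes: 1
Possible negative real roots: 1

Positive roots: 2 or 0; Negative roots: 1
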